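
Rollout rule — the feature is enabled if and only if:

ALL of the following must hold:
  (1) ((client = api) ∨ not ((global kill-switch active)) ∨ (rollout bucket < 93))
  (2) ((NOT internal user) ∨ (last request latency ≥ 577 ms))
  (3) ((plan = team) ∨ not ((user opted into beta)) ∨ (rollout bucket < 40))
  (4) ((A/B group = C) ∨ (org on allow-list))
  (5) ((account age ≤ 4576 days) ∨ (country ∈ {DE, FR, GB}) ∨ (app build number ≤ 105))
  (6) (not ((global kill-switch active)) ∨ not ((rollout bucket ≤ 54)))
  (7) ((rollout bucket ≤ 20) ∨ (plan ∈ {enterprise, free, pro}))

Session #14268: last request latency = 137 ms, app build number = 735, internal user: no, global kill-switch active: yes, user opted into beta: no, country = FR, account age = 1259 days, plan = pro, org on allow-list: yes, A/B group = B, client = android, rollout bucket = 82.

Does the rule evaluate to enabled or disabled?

Enabled

Atomic conditions:
  client = api: android == api is false
  global kill-switch active: yes → true
  rollout bucket < 93: 82 < 93 is true
  NOT internal user: no → true
  last request latency ≥ 577 ms: 137 ≥ 577 is false
  plan = team: pro == team is false
  user opted into beta: no → false
  rollout bucket < 40: 82 < 40 is false
  A/B group = C: B == C is false
  org on allow-list: yes → true
  account age ≤ 4576 days: 1259 ≤ 4576 is true
  country ∈ {DE, FR, GB}: FR is in the set → true
  app build number ≤ 105: 735 ≤ 105 is false
  rollout bucket ≤ 54: 82 ≤ 54 is false
  rollout bucket ≤ 20: 82 ≤ 20 is false
  plan ∈ {enterprise, free, pro}: pro is in the set → true
Combine:
[1.2] NOT true = false
[1] false OR false OR true = true
[2] true OR false = true
[3.2] NOT false = true
[3] false OR true OR false = true
[4] false OR true = true
[5] true OR true OR false = true
[6.1] NOT true = false
[6.2] NOT false = true
[6] false OR true = true
[7] false OR true = true
[root] true AND true AND true AND true AND true AND true AND true = true
Overall: true → enabled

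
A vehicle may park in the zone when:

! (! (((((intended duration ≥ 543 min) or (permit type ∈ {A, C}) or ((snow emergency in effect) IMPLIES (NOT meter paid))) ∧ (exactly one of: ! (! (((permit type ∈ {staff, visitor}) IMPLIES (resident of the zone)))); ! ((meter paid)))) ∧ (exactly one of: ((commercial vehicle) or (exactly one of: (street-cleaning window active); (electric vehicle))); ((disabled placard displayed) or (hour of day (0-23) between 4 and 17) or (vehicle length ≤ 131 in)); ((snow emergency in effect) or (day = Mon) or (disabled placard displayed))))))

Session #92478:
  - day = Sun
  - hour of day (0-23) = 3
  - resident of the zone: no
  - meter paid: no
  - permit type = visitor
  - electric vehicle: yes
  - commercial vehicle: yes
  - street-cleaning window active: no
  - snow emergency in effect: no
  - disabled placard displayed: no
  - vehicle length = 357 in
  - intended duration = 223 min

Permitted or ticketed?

Atomic conditions:
  intended duration ≥ 543 min: 223 ≥ 543 is false
  permit type ∈ {A, C}: visitor is not in the set → false
  snow emergency in effect: no → false
  NOT meter paid: no → true
  permit type ∈ {staff, visitor}: visitor is in the set → true
  resident of the zone: no → false
  meter paid: no → false
  commercial vehicle: yes → true
  street-cleaning window active: no → false
  electric vehicle: yes → true
  disabled placard displayed: no → false
  hour of day (0-23) between 4 and 17: 3 in [4, 17] is false
  vehicle length ≤ 131 in: 357 ≤ 131 is false
  day = Mon: Sun == Mon is false
Combine:
[1.1.1.1.3] false → true (antecedent false ⇒ implication holds) = true
[1.1.1.1] false OR false OR true = true
[1.1.1.2.1.1.1] true → false = false
[1.1.1.2.1.1] NOT false = true
[1.1.1.2.1] NOT true = false
[1.1.1.2.2] NOT false = true
[1.1.1.2] exactly-one(false, true) = true
[1.1.1] true AND true = true
[1.1.2.1.2] exactly-one(false, true) = true
[1.1.2.1] true OR true = true
[1.1.2.2] false OR false OR false = false
[1.1.2.3] false OR false OR false = false
[1.1.2] exactly-one(true, false, false) = true
[1.1] true AND true = true
[1] NOT true = false
[root] NOT false = true
Overall: true → permitted

Permitted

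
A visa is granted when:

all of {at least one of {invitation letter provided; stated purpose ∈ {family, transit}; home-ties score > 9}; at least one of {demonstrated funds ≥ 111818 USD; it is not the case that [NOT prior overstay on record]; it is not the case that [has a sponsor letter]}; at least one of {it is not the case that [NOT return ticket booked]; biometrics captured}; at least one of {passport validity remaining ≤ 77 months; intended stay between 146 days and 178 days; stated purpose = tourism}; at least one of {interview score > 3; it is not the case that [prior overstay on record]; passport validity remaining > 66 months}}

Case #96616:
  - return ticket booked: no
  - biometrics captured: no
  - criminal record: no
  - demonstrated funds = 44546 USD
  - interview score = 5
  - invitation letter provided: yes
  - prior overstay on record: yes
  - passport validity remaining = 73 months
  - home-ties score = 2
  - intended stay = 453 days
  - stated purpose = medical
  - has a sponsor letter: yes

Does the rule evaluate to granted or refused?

Refused

Atomic conditions:
  invitation letter provided: yes → true
  stated purpose ∈ {family, transit}: medical is not in the set → false
  home-ties score > 9: 2 > 9 is false
  demonstrated funds ≥ 111818 USD: 44546 ≥ 111818 is false
  NOT prior overstay on record: yes → false
  has a sponsor letter: yes → true
  NOT return ticket booked: no → true
  biometrics captured: no → false
  passport validity remaining ≤ 77 months: 73 ≤ 77 is true
  intended stay between 146 days and 178 days: 453 in [146, 178] is false
  stated purpose = tourism: medical == tourism is false
  interview score > 3: 5 > 3 is true
  prior overstay on record: yes → true
  passport validity remaining > 66 months: 73 > 66 is true
Combine:
[1] true OR false OR false = true
[2.2] NOT false = true
[2.3] NOT true = false
[2] false OR true OR false = true
[3.1] NOT true = false
[3] false OR false = false
[4] true OR false OR false = true
[5.2] NOT true = false
[5] true OR false OR true = true
[root] true AND true AND false AND true AND true = false
Overall: false → refused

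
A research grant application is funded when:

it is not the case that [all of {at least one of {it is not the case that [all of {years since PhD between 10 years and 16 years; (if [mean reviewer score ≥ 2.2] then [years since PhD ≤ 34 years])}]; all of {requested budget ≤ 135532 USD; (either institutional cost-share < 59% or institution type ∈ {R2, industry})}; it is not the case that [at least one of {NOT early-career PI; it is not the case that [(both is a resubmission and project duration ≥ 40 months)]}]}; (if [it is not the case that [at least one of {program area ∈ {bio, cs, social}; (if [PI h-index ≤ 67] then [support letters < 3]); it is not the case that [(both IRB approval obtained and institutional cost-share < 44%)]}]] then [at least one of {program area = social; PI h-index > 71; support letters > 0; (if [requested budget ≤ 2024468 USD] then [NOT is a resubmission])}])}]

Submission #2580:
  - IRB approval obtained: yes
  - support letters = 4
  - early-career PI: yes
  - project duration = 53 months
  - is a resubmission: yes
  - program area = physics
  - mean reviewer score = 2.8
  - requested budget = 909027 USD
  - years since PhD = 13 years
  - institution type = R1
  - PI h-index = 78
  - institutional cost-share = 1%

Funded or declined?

Atomic conditions:
  years since PhD between 10 years and 16 years: 13 in [10, 16] is true
  mean reviewer score ≥ 2.2: 2.8 ≥ 2.2 is true
  years since PhD ≤ 34 years: 13 ≤ 34 is true
  requested budget ≤ 135532 USD: 909027 ≤ 135532 is false
  institutional cost-share < 59%: 1 < 59 is true
  institution type ∈ {R2, industry}: R1 is not in the set → false
  NOT early-career PI: yes → false
  is a resubmission: yes → true
  project duration ≥ 40 months: 53 ≥ 40 is true
  program area ∈ {bio, cs, social}: physics is not in the set → false
  PI h-index ≤ 67: 78 ≤ 67 is false
  support letters < 3: 4 < 3 is false
  IRB approval obtained: yes → true
  institutional cost-share < 44%: 1 < 44 is true
  program area = social: physics == social is false
  PI h-index > 71: 78 > 71 is true
  support letters > 0: 4 > 0 is true
  requested budget ≤ 2024468 USD: 909027 ≤ 2024468 is true
  NOT is a resubmission: yes → false
Combine:
[1.1.1.1.2] true → true = true
[1.1.1.1] true AND true = true
[1.1.1] NOT true = false
[1.1.2.2] true OR false = true
[1.1.2] false AND true = false
[1.1.3.1.2.1] true AND true = true
[1.1.3.1.2] NOT true = false
[1.1.3.1] false OR false = false
[1.1.3] NOT false = true
[1.1] false OR false OR true = true
[1.2.1.1.2] false → false (antecedent false ⇒ implication holds) = true
[1.2.1.1.3.1] true AND true = true
[1.2.1.1.3] NOT true = false
[1.2.1.1] false OR true OR false = true
[1.2.1] NOT true = false
[1.2.2.4] true → false = false
[1.2.2] false OR true OR true OR false = true
[1.2] false → true (antecedent false ⇒ implication holds) = true
[1] true AND true = true
[root] NOT true = false
Overall: false → declined

Declined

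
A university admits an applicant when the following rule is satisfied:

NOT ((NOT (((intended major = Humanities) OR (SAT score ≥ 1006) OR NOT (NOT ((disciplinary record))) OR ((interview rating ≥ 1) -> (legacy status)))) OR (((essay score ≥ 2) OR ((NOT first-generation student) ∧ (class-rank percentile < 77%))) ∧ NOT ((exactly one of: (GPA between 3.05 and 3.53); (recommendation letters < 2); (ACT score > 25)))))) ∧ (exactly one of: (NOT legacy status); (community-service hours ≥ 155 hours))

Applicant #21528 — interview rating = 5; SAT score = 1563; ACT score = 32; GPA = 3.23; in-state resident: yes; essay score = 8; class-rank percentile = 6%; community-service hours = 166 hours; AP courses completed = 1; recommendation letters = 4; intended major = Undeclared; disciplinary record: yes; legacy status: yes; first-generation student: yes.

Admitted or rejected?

Atomic conditions:
  intended major = Humanities: Undeclared == Humanities is false
  SAT score ≥ 1006: 1563 ≥ 1006 is true
  disciplinary record: yes → true
  interview rating ≥ 1: 5 ≥ 1 is true
  legacy status: yes → true
  essay score ≥ 2: 8 ≥ 2 is true
  NOT first-generation student: yes → false
  class-rank percentile < 77%: 6 < 77 is true
  GPA between 3.05 and 3.53: 3.23 in [3.05, 3.53] is true
  recommendation letters < 2: 4 < 2 is false
  ACT score > 25: 32 > 25 is true
  NOT legacy status: yes → false
  community-service hours ≥ 155 hours: 166 ≥ 155 is true
Combine:
[1.1.1.1.3.1] NOT true = false
[1.1.1.1.3] NOT false = true
[1.1.1.1.4] true → true = true
[1.1.1.1] false OR true OR true OR true = true
[1.1.1] NOT true = false
[1.1.2.1.2] false AND true = false
[1.1.2.1] true OR false = true
[1.1.2.2.1] exactly-one(true, false, true) = false
[1.1.2.2] NOT false = true
[1.1.2] true AND true = true
[1.1] false OR true = true
[1] NOT true = false
[2] exactly-one(false, true) = true
[root] false AND true = false
Overall: false → rejected

Rejected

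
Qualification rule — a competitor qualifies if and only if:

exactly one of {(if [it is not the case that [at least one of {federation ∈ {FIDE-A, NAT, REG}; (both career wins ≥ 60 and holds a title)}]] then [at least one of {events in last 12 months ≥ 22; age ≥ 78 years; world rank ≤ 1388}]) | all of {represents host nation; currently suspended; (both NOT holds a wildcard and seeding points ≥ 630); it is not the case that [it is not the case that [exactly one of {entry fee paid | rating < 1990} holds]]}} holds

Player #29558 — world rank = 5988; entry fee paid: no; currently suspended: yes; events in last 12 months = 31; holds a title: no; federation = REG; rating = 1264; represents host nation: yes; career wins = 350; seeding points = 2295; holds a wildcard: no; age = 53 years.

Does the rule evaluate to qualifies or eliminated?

Atomic conditions:
  federation ∈ {FIDE-A, NAT, REG}: REG is in the set → true
  career wins ≥ 60: 350 ≥ 60 is true
  holds a title: no → false
  events in last 12 months ≥ 22: 31 ≥ 22 is true
  age ≥ 78 years: 53 ≥ 78 is false
  world rank ≤ 1388: 5988 ≤ 1388 is false
  represents host nation: yes → true
  currently suspended: yes → true
  NOT holds a wildcard: no → true
  seeding points ≥ 630: 2295 ≥ 630 is true
  entry fee paid: no → false
  rating < 1990: 1264 < 1990 is true
Combine:
[1.1.1.2] true AND false = false
[1.1.1] true OR false = true
[1.1] NOT true = false
[1.2] true OR false OR false = true
[1] false → true (antecedent false ⇒ implication holds) = true
[2.3] true AND true = true
[2.4.1.1] exactly-one(false, true) = true
[2.4.1] NOT true = false
[2.4] NOT false = true
[2] true AND true AND true AND true = true
[root] exactly-one(true, true) = false
Overall: false → eliminated

Eliminated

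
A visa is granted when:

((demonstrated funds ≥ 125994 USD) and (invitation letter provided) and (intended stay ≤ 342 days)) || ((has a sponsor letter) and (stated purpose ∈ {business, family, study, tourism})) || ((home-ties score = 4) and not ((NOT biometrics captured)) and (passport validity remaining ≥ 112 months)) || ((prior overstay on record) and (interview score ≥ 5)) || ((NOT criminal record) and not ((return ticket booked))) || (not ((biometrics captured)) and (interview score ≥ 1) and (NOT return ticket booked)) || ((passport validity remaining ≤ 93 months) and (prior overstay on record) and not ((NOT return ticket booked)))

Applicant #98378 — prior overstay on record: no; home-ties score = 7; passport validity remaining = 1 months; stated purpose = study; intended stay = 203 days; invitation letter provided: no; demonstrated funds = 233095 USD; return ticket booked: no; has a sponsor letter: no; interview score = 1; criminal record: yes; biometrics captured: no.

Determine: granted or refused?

Granted

Atomic conditions:
  demonstrated funds ≥ 125994 USD: 233095 ≥ 125994 is true
  invitation letter provided: no → false
  intended stay ≤ 342 days: 203 ≤ 342 is true
  has a sponsor letter: no → false
  stated purpose ∈ {business, family, study, tourism}: study is in the set → true
  home-ties score = 4: 7 == 4 is false
  NOT biometrics captured: no → true
  passport validity remaining ≥ 112 months: 1 ≥ 112 is false
  prior overstay on record: no → false
  interview score ≥ 5: 1 ≥ 5 is false
  NOT criminal record: yes → false
  return ticket booked: no → false
  biometrics captured: no → false
  interview score ≥ 1: 1 ≥ 1 is true
  NOT return ticket booked: no → true
  passport validity remaining ≤ 93 months: 1 ≤ 93 is true
Combine:
[1] true AND false AND true = false
[2] false AND true = false
[3.2] NOT true = false
[3] false AND false AND false = false
[4] false AND false = false
[5.2] NOT false = true
[5] false AND true = false
[6.1] NOT false = true
[6] true AND true AND true = true
[7.3] NOT true = false
[7] true AND false AND false = false
[root] false OR false OR false OR false OR false OR true OR false = true
Overall: true → granted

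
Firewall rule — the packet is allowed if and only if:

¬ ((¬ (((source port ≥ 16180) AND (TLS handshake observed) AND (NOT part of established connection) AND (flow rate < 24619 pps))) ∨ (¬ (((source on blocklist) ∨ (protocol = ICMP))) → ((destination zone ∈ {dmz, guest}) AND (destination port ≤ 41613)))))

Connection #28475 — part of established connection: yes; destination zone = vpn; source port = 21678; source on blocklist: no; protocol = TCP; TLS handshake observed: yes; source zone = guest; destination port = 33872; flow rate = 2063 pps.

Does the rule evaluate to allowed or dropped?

Dropped

Atomic conditions:
  source port ≥ 16180: 21678 ≥ 16180 is true
  TLS handshake observed: yes → true
  NOT part of established connection: yes → false
  flow rate < 24619 pps: 2063 < 24619 is true
  source on blocklist: no → false
  protocol = ICMP: TCP == ICMP is false
  destination zone ∈ {dmz, guest}: vpn is not in the set → false
  destination port ≤ 41613: 33872 ≤ 41613 is true
Combine:
[1.1.1] true AND true AND false AND true = false
[1.1] NOT false = true
[1.2.1.1] false OR false = false
[1.2.1] NOT false = true
[1.2.2] false AND true = false
[1.2] true → false = false
[1] true OR false = true
[root] NOT true = false
Overall: false → dropped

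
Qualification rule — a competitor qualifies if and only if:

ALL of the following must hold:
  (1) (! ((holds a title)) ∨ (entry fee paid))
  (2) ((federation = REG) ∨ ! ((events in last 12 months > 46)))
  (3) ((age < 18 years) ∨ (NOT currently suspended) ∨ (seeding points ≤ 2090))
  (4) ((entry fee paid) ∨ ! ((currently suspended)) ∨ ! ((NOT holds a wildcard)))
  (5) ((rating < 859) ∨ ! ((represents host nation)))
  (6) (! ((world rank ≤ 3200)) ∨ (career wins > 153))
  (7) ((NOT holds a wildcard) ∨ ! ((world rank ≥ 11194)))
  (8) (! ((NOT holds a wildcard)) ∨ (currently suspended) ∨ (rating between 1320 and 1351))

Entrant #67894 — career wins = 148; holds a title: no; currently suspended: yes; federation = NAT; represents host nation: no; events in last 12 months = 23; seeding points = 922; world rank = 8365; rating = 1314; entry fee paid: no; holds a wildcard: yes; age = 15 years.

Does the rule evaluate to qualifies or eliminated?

Qualifies

Atomic conditions:
  holds a title: no → false
  entry fee paid: no → false
  federation = REG: NAT == REG is false
  events in last 12 months > 46: 23 > 46 is false
  age < 18 years: 15 < 18 is true
  NOT currently suspended: yes → false
  seeding points ≤ 2090: 922 ≤ 2090 is true
  currently suspended: yes → true
  NOT holds a wildcard: yes → false
  rating < 859: 1314 < 859 is false
  represents host nation: no → false
  world rank ≤ 3200: 8365 ≤ 3200 is false
  career wins > 153: 148 > 153 is false
  world rank ≥ 11194: 8365 ≥ 11194 is false
  rating between 1320 and 1351: 1314 in [1320, 1351] is false
Combine:
[1.1] NOT false = true
[1] true OR false = true
[2.2] NOT false = true
[2] false OR true = true
[3] true OR false OR true = true
[4.2] NOT true = false
[4.3] NOT false = true
[4] false OR false OR true = true
[5.2] NOT false = true
[5] false OR true = true
[6.1] NOT false = true
[6] true OR false = true
[7.2] NOT false = true
[7] false OR true = true
[8.1] NOT false = true
[8] true OR true OR false = true
[root] true AND true AND true AND true AND true AND true AND true AND true = true
Overall: true → qualifies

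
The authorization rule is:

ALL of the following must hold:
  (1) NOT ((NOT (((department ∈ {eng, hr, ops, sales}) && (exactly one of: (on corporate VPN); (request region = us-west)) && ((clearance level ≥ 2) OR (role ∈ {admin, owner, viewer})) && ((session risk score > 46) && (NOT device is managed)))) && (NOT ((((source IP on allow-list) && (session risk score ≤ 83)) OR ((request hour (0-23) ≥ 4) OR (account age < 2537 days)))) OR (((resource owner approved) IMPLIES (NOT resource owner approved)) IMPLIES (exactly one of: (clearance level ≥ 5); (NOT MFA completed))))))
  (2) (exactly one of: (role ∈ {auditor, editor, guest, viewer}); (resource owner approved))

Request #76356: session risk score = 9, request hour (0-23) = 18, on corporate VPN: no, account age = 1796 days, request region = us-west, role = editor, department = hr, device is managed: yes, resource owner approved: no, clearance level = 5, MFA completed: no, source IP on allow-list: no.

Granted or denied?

Atomic conditions:
  department ∈ {eng, hr, ops, sales}: hr is in the set → true
  on corporate VPN: no → false
  request region = us-west: us-west == us-west is true
  clearance level ≥ 2: 5 ≥ 2 is true
  role ∈ {admin, owner, viewer}: editor is not in the set → false
  session risk score > 46: 9 > 46 is false
  NOT device is managed: yes → false
  source IP on allow-list: no → false
  session risk score ≤ 83: 9 ≤ 83 is true
  request hour (0-23) ≥ 4: 18 ≥ 4 is true
  account age < 2537 days: 1796 < 2537 is true
  resource owner approved: no → false
  NOT resource owner approved: no → true
  clearance level ≥ 5: 5 ≥ 5 is true
  NOT MFA completed: no → true
  role ∈ {auditor, editor, guest, viewer}: editor is in the set → true
Combine:
[1.1.1.1.2] exactly-one(false, true) = true
[1.1.1.1.3] true OR false = true
[1.1.1.1.4] false AND false = false
[1.1.1.1] true AND true AND true AND false = false
[1.1.1] NOT false = true
[1.1.2.1.1.1] false AND true = false
[1.1.2.1.1.2] true OR true = true
[1.1.2.1.1] false OR true = true
[1.1.2.1] NOT true = false
[1.1.2.2.1] false → true (antecedent false ⇒ implication holds) = true
[1.1.2.2.2] exactly-one(true, true) = false
[1.1.2.2] true → false = false
[1.1.2] false OR false = false
[1.1] true AND false = false
[1] NOT false = true
[2] exactly-one(true, false) = true
[root] true AND true = true
Overall: true → granted

Granted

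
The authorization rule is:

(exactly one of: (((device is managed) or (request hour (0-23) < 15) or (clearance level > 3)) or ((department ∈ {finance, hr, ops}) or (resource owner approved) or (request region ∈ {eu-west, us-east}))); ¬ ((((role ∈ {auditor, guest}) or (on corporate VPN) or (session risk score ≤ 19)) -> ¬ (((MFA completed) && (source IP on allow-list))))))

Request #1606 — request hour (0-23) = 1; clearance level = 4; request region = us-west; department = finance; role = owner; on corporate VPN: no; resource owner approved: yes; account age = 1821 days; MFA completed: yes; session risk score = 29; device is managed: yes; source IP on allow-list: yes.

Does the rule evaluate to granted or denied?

Atomic conditions:
  device is managed: yes → true
  request hour (0-23) < 15: 1 < 15 is true
  clearance level > 3: 4 > 3 is true
  department ∈ {finance, hr, ops}: finance is in the set → true
  resource owner approved: yes → true
  request region ∈ {eu-west, us-east}: us-west is not in the set → false
  role ∈ {auditor, guest}: owner is not in the set → false
  on corporate VPN: no → false
  session risk score ≤ 19: 29 ≤ 19 is false
  MFA completed: yes → true
  source IP on allow-list: yes → true
Combine:
[1.1] true OR true OR true = true
[1.2] true OR true OR false = true
[1] true OR true = true
[2.1.1] false OR false OR false = false
[2.1.2.1] true AND true = true
[2.1.2] NOT true = false
[2.1] false → false (antecedent false ⇒ implication holds) = true
[2] NOT true = false
[root] exactly-one(true, false) = true
Overall: true → granted

Granted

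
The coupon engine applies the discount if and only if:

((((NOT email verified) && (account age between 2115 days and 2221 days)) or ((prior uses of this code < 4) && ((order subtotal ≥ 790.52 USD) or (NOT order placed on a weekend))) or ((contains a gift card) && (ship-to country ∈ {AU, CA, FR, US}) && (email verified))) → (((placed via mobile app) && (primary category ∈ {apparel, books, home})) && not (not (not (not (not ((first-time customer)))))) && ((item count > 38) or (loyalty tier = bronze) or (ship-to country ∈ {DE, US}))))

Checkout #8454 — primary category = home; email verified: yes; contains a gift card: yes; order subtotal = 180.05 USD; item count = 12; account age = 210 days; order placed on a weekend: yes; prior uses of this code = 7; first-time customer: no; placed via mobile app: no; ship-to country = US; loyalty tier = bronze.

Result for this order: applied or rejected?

Rejected

Atomic conditions:
  NOT email verified: yes → false
  account age between 2115 days and 2221 days: 210 in [2115, 2221] is false
  prior uses of this code < 4: 7 < 4 is false
  order subtotal ≥ 790.52 USD: 180.05 ≥ 790.52 is false
  NOT order placed on a weekend: yes → false
  contains a gift card: yes → true
  ship-to country ∈ {AU, CA, FR, US}: US is in the set → true
  email verified: yes → true
  placed via mobile app: no → false
  primary category ∈ {apparel, books, home}: home is in the set → true
  first-time customer: no → false
  item count > 38: 12 > 38 is false
  loyalty tier = bronze: bronze == bronze is true
  ship-to country ∈ {DE, US}: US is in the set → true
Combine:
[1.1] false AND false = false
[1.2.2] false OR false = false
[1.2] false AND false = false
[1.3] true AND true AND true = true
[1] false OR false OR true = true
[2.1] false AND true = false
[2.2.1.1.1.1] NOT false = true
[2.2.1.1.1] NOT true = false
[2.2.1.1] NOT false = true
[2.2.1] NOT true = false
[2.2] NOT false = true
[2.3] false OR true OR true = true
[2] false AND true AND true = false
[root] true → false = false
Overall: false → rejected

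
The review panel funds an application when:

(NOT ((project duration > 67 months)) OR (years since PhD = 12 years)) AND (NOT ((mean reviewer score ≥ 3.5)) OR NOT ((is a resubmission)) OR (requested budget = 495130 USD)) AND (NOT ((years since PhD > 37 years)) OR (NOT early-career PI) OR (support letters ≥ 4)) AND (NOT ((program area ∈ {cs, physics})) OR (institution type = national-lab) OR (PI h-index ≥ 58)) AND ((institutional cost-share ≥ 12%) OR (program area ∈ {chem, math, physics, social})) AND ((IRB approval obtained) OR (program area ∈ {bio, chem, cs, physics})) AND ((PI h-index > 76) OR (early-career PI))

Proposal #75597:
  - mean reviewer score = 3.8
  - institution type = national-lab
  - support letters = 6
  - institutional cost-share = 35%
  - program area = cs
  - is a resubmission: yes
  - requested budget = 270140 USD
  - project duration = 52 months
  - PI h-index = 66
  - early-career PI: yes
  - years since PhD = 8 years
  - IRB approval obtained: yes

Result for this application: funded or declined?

Declined

Atomic conditions:
  project duration > 67 months: 52 > 67 is false
  years since PhD = 12 years: 8 == 12 is false
  mean reviewer score ≥ 3.5: 3.8 ≥ 3.5 is true
  is a resubmission: yes → true
  requested budget = 495130 USD: 270140 == 495130 is false
  years since PhD > 37 years: 8 > 37 is false
  NOT early-career PI: yes → false
  support letters ≥ 4: 6 ≥ 4 is true
  program area ∈ {cs, physics}: cs is in the set → true
  institution type = national-lab: national-lab == national-lab is true
  PI h-index ≥ 58: 66 ≥ 58 is true
  institutional cost-share ≥ 12%: 35 ≥ 12 is true
  program area ∈ {chem, math, physics, social}: cs is not in the set → false
  IRB approval obtained: yes → true
  program area ∈ {bio, chem, cs, physics}: cs is in the set → true
  PI h-index > 76: 66 > 76 is false
  early-career PI: yes → true
Combine:
[1.1] NOT false = true
[1] true OR false = true
[2.1] NOT true = false
[2.2] NOT true = false
[2] false OR false OR false = false
[3.1] NOT false = true
[3] true OR false OR true = true
[4.1] NOT true = false
[4] false OR true OR true = true
[5] true OR false = true
[6] true OR true = true
[7] false OR true = true
[root] true AND false AND true AND true AND true AND true AND true = false
Overall: false → declined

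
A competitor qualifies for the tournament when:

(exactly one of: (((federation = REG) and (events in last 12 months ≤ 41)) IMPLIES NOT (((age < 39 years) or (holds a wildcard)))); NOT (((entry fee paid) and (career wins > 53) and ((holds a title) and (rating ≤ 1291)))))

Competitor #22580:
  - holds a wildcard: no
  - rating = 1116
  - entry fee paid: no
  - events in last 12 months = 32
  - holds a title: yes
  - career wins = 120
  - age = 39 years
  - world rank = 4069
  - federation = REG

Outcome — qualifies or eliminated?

Eliminated

Atomic conditions:
  federation = REG: REG == REG is true
  events in last 12 months ≤ 41: 32 ≤ 41 is true
  age < 39 years: 39 < 39 is false
  holds a wildcard: no → false
  entry fee paid: no → false
  career wins > 53: 120 > 53 is true
  holds a title: yes → true
  rating ≤ 1291: 1116 ≤ 1291 is true
Combine:
[1.1] true AND true = true
[1.2.1] false OR false = false
[1.2] NOT false = true
[1] true → true = true
[2.1.3] true AND true = true
[2.1] false AND true AND true = false
[2] NOT false = true
[root] exactly-one(true, true) = false
Overall: false → eliminated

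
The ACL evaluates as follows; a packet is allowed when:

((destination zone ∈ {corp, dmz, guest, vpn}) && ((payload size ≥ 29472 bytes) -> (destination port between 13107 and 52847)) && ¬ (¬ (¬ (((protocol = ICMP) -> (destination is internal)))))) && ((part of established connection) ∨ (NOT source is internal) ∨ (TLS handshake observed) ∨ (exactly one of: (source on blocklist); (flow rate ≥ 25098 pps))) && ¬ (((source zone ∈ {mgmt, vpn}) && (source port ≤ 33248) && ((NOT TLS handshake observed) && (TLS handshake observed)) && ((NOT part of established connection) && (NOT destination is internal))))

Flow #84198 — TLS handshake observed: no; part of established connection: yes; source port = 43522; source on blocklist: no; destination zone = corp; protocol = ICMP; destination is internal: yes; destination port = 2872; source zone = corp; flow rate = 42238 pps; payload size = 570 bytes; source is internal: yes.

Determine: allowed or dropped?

Atomic conditions:
  destination zone ∈ {corp, dmz, guest, vpn}: corp is in the set → true
  payload size ≥ 29472 bytes: 570 ≥ 29472 is false
  destination port between 13107 and 52847: 2872 in [13107, 52847] is false
  protocol = ICMP: ICMP == ICMP is true
  destination is internal: yes → true
  part of established connection: yes → true
  NOT source is internal: yes → false
  TLS handshake observed: no → false
  source on blocklist: no → false
  flow rate ≥ 25098 pps: 42238 ≥ 25098 is true
  source zone ∈ {mgmt, vpn}: corp is not in the set → false
  source port ≤ 33248: 43522 ≤ 33248 is false
  NOT TLS handshake observed: no → true
  NOT part of established connection: yes → false
  NOT destination is internal: yes → false
Combine:
[1.2] false → false (antecedent false ⇒ implication holds) = true
[1.3.1.1.1] true → true = true
[1.3.1.1] NOT true = false
[1.3.1] NOT false = true
[1.3] NOT true = false
[1] true AND true AND false = false
[2.4] exactly-one(false, true) = true
[2] true OR false OR false OR true = true
[3.1.3] true AND false = false
[3.1.4] false AND false = false
[3.1] false AND false AND false AND false = false
[3] NOT false = true
[root] false AND true AND true = false
Overall: false → dropped

Dropped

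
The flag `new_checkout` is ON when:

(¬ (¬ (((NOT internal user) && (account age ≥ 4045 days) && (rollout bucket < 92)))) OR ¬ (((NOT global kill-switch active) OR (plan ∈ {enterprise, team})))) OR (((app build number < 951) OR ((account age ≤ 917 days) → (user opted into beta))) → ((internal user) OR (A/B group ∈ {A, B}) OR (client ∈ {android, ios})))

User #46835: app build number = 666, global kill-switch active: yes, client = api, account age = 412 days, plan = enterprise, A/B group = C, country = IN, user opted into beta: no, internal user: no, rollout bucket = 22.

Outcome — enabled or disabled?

Disabled

Atomic conditions:
  NOT internal user: no → true
  account age ≥ 4045 days: 412 ≥ 4045 is false
  rollout bucket < 92: 22 < 92 is true
  NOT global kill-switch active: yes → false
  plan ∈ {enterprise, team}: enterprise is in the set → true
  app build number < 951: 666 < 951 is true
  account age ≤ 917 days: 412 ≤ 917 is true
  user opted into beta: no → false
  internal user: no → false
  A/B group ∈ {A, B}: C is not in the set → false
  client ∈ {android, ios}: api is not in the set → false
Combine:
[1.1.1.1] true AND false AND true = false
[1.1.1] NOT false = true
[1.1] NOT true = false
[1.2.1] false OR true = true
[1.2] NOT true = false
[1] false OR false = false
[2.1.2] true → false = false
[2.1] true OR false = true
[2.2] false OR false OR false = false
[2] true → false = false
[root] false OR false = false
Overall: false → disabled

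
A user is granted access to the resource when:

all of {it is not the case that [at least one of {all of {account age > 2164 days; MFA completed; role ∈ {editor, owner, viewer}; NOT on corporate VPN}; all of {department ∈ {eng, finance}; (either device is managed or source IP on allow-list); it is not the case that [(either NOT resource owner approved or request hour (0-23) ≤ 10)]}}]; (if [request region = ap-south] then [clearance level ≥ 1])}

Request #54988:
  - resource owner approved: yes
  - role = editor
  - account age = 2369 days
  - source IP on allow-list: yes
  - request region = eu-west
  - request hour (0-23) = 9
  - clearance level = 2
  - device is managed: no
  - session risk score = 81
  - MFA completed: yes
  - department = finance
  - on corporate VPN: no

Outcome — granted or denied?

Denied

Atomic conditions:
  account age > 2164 days: 2369 > 2164 is true
  MFA completed: yes → true
  role ∈ {editor, owner, viewer}: editor is in the set → true
  NOT on corporate VPN: no → true
  department ∈ {eng, finance}: finance is in the set → true
  device is managed: no → false
  source IP on allow-list: yes → true
  NOT resource owner approved: yes → false
  request hour (0-23) ≤ 10: 9 ≤ 10 is true
  request region = ap-south: eu-west == ap-south is false
  clearance level ≥ 1: 2 ≥ 1 is true
Combine:
[1.1.1] true AND true AND true AND true = true
[1.1.2.2] false OR true = true
[1.1.2.3.1] false OR true = true
[1.1.2.3] NOT true = false
[1.1.2] true AND true AND false = false
[1.1] true OR false = true
[1] NOT true = false
[2] false → true (antecedent false ⇒ implication holds) = true
[root] false AND true = false
Overall: false → denied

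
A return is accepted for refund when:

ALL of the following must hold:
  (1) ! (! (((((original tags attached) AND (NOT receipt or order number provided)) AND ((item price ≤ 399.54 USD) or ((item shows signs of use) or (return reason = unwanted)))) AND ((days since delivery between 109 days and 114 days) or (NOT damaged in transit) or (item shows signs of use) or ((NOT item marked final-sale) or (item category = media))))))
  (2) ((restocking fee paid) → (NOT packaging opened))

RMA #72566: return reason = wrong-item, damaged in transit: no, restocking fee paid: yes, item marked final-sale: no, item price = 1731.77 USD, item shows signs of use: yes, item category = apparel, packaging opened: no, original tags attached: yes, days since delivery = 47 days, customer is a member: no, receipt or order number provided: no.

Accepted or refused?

Accepted

Atomic conditions:
  original tags attached: yes → true
  NOT receipt or order number provided: no → true
  item price ≤ 399.54 USD: 1731.77 ≤ 399.54 is false
  item shows signs of use: yes → true
  return reason = unwanted: wrong-item == unwanted is false
  days since delivery between 109 days and 114 days: 47 in [109, 114] is false
  NOT damaged in transit: no → true
  NOT item marked final-sale: no → true
  item category = media: apparel == media is false
  restocking fee paid: yes → true
  NOT packaging opened: no → true
Combine:
[1.1.1.1.1] true AND true = true
[1.1.1.1.2.2] true OR false = true
[1.1.1.1.2] false OR true = true
[1.1.1.1] true AND true = true
[1.1.1.2.4] true OR false = true
[1.1.1.2] false OR true OR true OR true = true
[1.1.1] true AND true = true
[1.1] NOT true = false
[1] NOT false = true
[2] true → true = true
[root] true AND true = true
Overall: true → accepted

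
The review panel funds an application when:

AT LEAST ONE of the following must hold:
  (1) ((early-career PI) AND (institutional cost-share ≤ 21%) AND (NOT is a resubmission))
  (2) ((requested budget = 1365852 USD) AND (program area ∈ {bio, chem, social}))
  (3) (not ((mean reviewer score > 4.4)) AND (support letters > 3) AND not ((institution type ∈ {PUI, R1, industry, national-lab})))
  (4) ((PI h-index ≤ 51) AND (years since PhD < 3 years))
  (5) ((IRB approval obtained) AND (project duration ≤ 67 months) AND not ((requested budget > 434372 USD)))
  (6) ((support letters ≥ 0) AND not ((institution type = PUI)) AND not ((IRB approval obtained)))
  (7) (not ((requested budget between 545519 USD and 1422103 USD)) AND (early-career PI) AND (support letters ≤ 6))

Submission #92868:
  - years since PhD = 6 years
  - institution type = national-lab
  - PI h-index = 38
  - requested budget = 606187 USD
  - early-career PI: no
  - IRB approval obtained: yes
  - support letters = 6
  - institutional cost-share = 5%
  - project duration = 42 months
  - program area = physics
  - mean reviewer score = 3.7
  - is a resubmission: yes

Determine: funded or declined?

Atomic conditions:
  early-career PI: no → false
  institutional cost-share ≤ 21%: 5 ≤ 21 is true
  NOT is a resubmission: yes → false
  requested budget = 1365852 USD: 606187 == 1365852 is false
  program area ∈ {bio, chem, social}: physics is not in the set → false
  mean reviewer score > 4.4: 3.7 > 4.4 is false
  support letters > 3: 6 > 3 is true
  institution type ∈ {PUI, R1, industry, national-lab}: national-lab is in the set → true
  PI h-index ≤ 51: 38 ≤ 51 is true
  years since PhD < 3 years: 6 < 3 is false
  IRB approval obtained: yes → true
  project duration ≤ 67 months: 42 ≤ 67 is true
  requested budget > 434372 USD: 606187 > 434372 is true
  support letters ≥ 0: 6 ≥ 0 is true
  institution type = PUI: national-lab == PUI is false
  requested budget between 545519 USD and 1422103 USD: 606187 in [545519, 1422103] is true
  support letters ≤ 6: 6 ≤ 6 is true
Combine:
[1] false AND true AND false = false
[2] false AND false = false
[3.1] NOT false = true
[3.3] NOT true = false
[3] true AND true AND false = false
[4] true AND false = false
[5.3] NOT true = false
[5] true AND true AND false = false
[6.2] NOT false = true
[6.3] NOT true = false
[6] true AND true AND false = false
[7.1] NOT true = false
[7] false AND false AND true = false
[root] false OR false OR false OR false OR false OR false OR false = false
Overall: false → declined

Declined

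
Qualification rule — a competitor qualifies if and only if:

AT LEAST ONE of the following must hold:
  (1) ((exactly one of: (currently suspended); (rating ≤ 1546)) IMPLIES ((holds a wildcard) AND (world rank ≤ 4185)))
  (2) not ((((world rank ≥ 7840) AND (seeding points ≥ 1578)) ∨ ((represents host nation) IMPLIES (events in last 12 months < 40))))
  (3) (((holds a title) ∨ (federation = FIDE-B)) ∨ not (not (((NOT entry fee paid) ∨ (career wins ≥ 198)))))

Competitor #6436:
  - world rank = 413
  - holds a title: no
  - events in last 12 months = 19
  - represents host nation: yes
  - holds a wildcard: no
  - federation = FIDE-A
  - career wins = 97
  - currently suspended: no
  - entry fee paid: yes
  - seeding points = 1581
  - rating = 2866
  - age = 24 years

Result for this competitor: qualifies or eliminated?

Qualifies

Atomic conditions:
  currently suspended: no → false
  rating ≤ 1546: 2866 ≤ 1546 is false
  holds a wildcard: no → false
  world rank ≤ 4185: 413 ≤ 4185 is true
  world rank ≥ 7840: 413 ≥ 7840 is false
  seeding points ≥ 1578: 1581 ≥ 1578 is true
  represents host nation: yes → true
  events in last 12 months < 40: 19 < 40 is true
  holds a title: no → false
  federation = FIDE-B: FIDE-A == FIDE-B is false
  NOT entry fee paid: yes → false
  career wins ≥ 198: 97 ≥ 198 is false
Combine:
[1.1] exactly-one(false, false) = false
[1.2] false AND true = false
[1] false → false (antecedent false ⇒ implication holds) = true
[2.1.1] false AND true = false
[2.1.2] true → true = true
[2.1] false OR true = true
[2] NOT true = false
[3.1] false OR false = false
[3.2.1.1] false OR false = false
[3.2.1] NOT false = true
[3.2] NOT true = false
[3] false OR false = false
[root] true OR false OR false = true
Overall: true → qualifies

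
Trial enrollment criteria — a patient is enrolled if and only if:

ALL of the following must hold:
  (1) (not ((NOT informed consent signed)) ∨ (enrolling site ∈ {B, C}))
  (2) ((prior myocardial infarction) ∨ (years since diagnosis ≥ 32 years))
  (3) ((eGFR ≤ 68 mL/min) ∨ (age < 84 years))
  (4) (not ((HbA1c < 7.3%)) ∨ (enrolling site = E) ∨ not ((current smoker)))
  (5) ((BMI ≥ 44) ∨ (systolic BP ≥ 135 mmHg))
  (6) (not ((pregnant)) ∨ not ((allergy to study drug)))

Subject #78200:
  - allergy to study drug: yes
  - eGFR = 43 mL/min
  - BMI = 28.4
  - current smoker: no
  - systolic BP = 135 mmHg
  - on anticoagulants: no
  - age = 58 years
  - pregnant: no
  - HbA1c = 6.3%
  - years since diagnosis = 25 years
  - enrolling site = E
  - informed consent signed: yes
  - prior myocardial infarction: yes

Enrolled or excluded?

Atomic conditions:
  NOT informed consent signed: yes → false
  enrolling site ∈ {B, C}: E is not in the set → false
  prior myocardial infarction: yes → true
  years since diagnosis ≥ 32 years: 25 ≥ 32 is false
  eGFR ≤ 68 mL/min: 43 ≤ 68 is true
  age < 84 years: 58 < 84 is true
  HbA1c < 7.3%: 6.3 < 7.3 is true
  enrolling site = E: E == E is true
  current smoker: no → false
  BMI ≥ 44: 28.4 ≥ 44 is false
  systolic BP ≥ 135 mmHg: 135 ≥ 135 is true
  pregnant: no → false
  allergy to study drug: yes → true
Combine:
[1.1] NOT false = true
[1] true OR false = true
[2] true OR false = true
[3] true OR true = true
[4.1] NOT true = false
[4.3] NOT false = true
[4] false OR true OR true = true
[5] false OR true = true
[6.1] NOT false = true
[6.2] NOT true = false
[6] true OR false = true
[root] true AND true AND true AND true AND true AND true = true
Overall: true → enrolled

Enrolled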